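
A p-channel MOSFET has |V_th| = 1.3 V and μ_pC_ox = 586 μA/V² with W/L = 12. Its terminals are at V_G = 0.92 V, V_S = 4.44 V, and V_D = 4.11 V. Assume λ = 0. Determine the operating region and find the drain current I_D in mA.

Triode; I_D = 4.77 mA

V_SG = V_S − V_G = 4.44 − 0.92 = 3.52 V; V_SD = V_S − V_D = 4.44 − 4.11 = 0.33 V.
k_p = μ_pC_ox · (W/L) = 7.032 mA/V².
V_ov = V_SG − |V_th| = 3.52 − 1.3 = 2.22 V.
Since V_SD = 0.33 V < V_ov = 2.22 V, the device is in the triode region.
I_D = k_p [V_ov · V_SD − ½ V_SD²] = 7.032 × [2.22 × 0.33 − 0.5 × 0.33²] = 4.77 mA.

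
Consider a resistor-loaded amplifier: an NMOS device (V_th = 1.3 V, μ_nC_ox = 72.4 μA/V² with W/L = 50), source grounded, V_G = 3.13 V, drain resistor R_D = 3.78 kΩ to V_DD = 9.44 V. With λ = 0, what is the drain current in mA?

V_GS = V_G = 3.13 V, so V_ov = 3.13 − 1.3 = 1.83 V.
k_n = μ_nC_ox · (W/L) = 3.62 mA/V².
Assume saturation: I_D = ½ k_n V_ov² = 0.5 × 3.62 × 1.83² = 6.06 mA, giving V_DS = V_DD − I_D R_D = 9.44 − 6.06 × 3.78 = -13.5 V.
But -13.5 V < V_ov = 1.83 V, so the device is actually in triode.
In triode I_D = k_n[V_ov V_DS − ½ V_DS²] and I_D = (V_DD − V_DS)/R_D. Equating: 6.84 V_DS² − 26.04 V_DS + 9.44 = 0, giving V_DS = 0.406 V (the root below V_ov).
I_D = (9.44 − 0.406) / 3.78 = 2.39 mA.

I_D = 2.39 mA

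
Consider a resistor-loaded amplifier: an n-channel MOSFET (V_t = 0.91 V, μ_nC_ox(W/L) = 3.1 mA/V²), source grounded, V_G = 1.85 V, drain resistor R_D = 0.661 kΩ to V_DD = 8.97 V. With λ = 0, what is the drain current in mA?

I_D = 1.37 mA

V_GS = V_G = 1.85 V, so V_ov = 1.85 − 0.91 = 0.94 V.
Assume saturation: I_D = ½ k_n V_ov² = 0.5 × 3.1 × 0.94² = 1.37 mA, giving V_DS = V_DD − I_D R_D = 8.97 − 1.37 × 0.661 = 8.06 V.
V_DS = 8.06 V ≥ V_ov = 0.94 V, confirming saturation.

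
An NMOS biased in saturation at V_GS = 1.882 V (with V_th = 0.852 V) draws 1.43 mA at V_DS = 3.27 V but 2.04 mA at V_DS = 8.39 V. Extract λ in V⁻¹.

λ = 0.115 V⁻¹

With V_GS fixed, I_D ∝ (1 + λ V_DS) in saturation, so I_D2/I_D1 = (1 + λ V_DS2)/(1 + λ V_DS1).
2.04/1.43 = 1.427 = (1 + 8.39 λ)/(1 + 3.27 λ).
Solving: λ (I_D1 V_DS2 − I_D2 V_DS1) = I_D2 − I_D1, so λ = (2.04 − 1.43) / (1.43 × 8.39 − 2.04 × 3.27) = 0.61 / 5.33 = 0.115 V⁻¹.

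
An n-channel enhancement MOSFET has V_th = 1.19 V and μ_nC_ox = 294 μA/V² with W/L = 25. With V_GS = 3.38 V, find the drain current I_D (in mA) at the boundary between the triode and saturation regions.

I_D = 17.6 mA

At the boundary V_DS = V_ov = V_GS − V_th = 3.38 − 1.19 = 2.19 V.
k_n = μ_nC_ox · (W/L) = 7.35 mA/V².
I_D = ½ k_n V_ov² = 0.5 × 7.35 × 2.19² = 17.6 mA.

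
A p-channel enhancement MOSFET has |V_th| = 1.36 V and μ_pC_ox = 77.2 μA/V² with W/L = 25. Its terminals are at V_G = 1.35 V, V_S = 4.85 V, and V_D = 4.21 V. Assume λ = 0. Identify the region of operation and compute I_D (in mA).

Triode; I_D = 2.25 mA

V_SG = V_S − V_G = 4.85 − 1.35 = 3.5 V; V_SD = V_S − V_D = 4.85 − 4.21 = 0.64 V.
k_p = μ_pC_ox · (W/L) = 1.93 mA/V².
V_ov = V_SG − |V_th| = 3.5 − 1.36 = 2.14 V.
Since V_SD = 0.64 V < V_ov = 2.14 V, the device is in the triode region.
I_D = k_p [V_ov · V_SD − ½ V_SD²] = 1.93 × [2.14 × 0.64 − 0.5 × 0.64²] = 2.25 mA.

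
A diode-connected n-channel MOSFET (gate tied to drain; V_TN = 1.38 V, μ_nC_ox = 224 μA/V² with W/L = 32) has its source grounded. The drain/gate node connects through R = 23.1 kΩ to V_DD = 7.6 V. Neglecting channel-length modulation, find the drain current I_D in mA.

I_D = 0.258 mA

With gate tied to drain, V_GS = V_DS ≥ V_GS − V_TN, so the device is in saturation.
k_n = μ_nC_ox · (W/L) = 7.168 mA/V².
KCL at the drain: ½ k_n (V_GS − V_TN)² = (V_DD − V_GS)/R.
Let x = V_GS − 1.38. Then 82.8 x² + x − 6.22 = 0, giving x = 0.268 V (positive root), so V_GS = 1.65 V.
I_D = (V_DD − V_GS)/R = (7.6 − 1.65) / 23.1 = 0.258 mA.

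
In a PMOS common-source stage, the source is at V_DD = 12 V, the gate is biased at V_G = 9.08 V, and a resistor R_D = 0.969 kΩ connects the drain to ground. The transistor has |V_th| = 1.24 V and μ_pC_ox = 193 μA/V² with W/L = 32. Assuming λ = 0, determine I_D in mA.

I_D = 8.72 mA

V_SG = V_DD − V_G = 12 − 9.08 = 2.92 V, so V_ov = 2.92 − 1.24 = 1.68 V.
k_p = μ_pC_ox · (W/L) = 6.176 mA/V².
Assume saturation: I_D = ½ k_p V_ov² = 0.5 × 6.176 × 1.68² = 8.72 mA, giving V_SD = V_DD − I_D R_D = 12 − 8.72 × 0.969 = 3.55 V.
V_SD = 3.55 V ≥ V_ov = 1.68 V, confirming saturation.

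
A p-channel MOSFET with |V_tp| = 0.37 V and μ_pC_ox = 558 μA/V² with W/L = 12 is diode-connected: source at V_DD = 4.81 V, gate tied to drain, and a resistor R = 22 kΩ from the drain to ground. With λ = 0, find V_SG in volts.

V_SG = 0.609 V

With gate tied to drain, V_SG = V_SD ≥ V_SG − |V_tp|, so the device is in saturation.
k_p = μ_pC_ox · (W/L) = 6.696 mA/V².
KCL at the drain: ½ k_p (V_SG − |V_tp|)² = (V_DD − V_SG)/R.
Let x = V_SG − 0.37. Then 73.7 x² + x − 4.44 = 0, giving x = 0.239 V (positive root), so V_SG = 0.609 V.
I_D = (V_DD − V_SG)/R = (4.81 − 0.609) / 22 = 0.191 mA.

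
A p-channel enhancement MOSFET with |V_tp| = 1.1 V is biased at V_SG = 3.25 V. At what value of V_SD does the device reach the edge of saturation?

V_SD,sat = 2.15 V

The boundary between triode and saturation is V_SD = V_SG − |V_tp| = V_ov.
V_ov = 3.25 − 1.1 = 2.15 V.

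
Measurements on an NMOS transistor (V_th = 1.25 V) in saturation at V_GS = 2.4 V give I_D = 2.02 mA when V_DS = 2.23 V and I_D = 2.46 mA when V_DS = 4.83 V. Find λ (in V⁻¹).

With V_GS fixed, I_D ∝ (1 + λ V_DS) in saturation, so I_D2/I_D1 = (1 + λ V_DS2)/(1 + λ V_DS1).
2.46/2.02 = 1.218 = (1 + 4.83 λ)/(1 + 2.23 λ).
Solving: λ (I_D1 V_DS2 − I_D2 V_DS1) = I_D2 − I_D1, so λ = (2.46 − 2.02) / (2.02 × 4.83 − 2.46 × 2.23) = 0.44 / 4.27 = 0.103 V⁻¹.

λ = 0.103 V⁻¹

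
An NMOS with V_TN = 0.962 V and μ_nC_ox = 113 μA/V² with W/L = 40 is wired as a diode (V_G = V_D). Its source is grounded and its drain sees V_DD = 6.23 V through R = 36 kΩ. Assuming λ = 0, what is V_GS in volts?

With gate tied to drain, V_GS = V_DS ≥ V_GS − V_TN, so the device is in saturation.
k_n = μ_nC_ox · (W/L) = 4.52 mA/V².
KCL at the drain: ½ k_n (V_GS − V_TN)² = (V_DD − V_GS)/R.
Let x = V_GS − 0.962. Then 81.4 x² + x − 5.268 = 0, giving x = 0.248 V (positive root), so V_GS = 1.21 V.
I_D = (V_DD − V_GS)/R = (6.23 − 1.21) / 36 = 0.139 mA.

V_GS = 1.21 V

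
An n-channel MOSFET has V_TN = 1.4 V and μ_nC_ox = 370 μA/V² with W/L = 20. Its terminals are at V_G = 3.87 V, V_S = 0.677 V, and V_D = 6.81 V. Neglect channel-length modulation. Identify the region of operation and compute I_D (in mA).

V_GS = V_G − V_S = 3.87 − 0.677 = 3.19 V; V_DS = V_D − V_S = 6.81 − 0.677 = 6.13 V.
k_n = μ_nC_ox · (W/L) = 7.4 mA/V².
V_ov = V_GS − V_TN = 3.19 − 1.4 = 1.79 V.
Since V_DS = 6.13 V ≥ V_ov = 1.79 V, the device is in saturation.
I_D = ½ k_n V_ov² = 0.5 × 7.4 × 1.79² = 11.9 mA.

Saturation; I_D = 11.9 mA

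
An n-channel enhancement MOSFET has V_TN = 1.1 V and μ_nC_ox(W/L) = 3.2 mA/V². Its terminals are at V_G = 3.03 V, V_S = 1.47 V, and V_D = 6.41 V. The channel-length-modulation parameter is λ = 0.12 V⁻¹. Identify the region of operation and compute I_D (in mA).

Saturation; I_D = 0.539 mA

V_GS = V_G − V_S = 3.03 − 1.47 = 1.56 V; V_DS = V_D − V_S = 6.41 − 1.47 = 4.94 V.
V_ov = V_GS − V_TN = 1.56 − 1.1 = 0.46 V.
Since V_DS = 4.94 V ≥ V_ov = 0.46 V, the device is in saturation.
I_D = ½ k_n V_ov² (1 + λ V_DS) = 0.5 × 3.2 × 0.46² × (1 + 0.12 × 4.94) = 0.539 mA.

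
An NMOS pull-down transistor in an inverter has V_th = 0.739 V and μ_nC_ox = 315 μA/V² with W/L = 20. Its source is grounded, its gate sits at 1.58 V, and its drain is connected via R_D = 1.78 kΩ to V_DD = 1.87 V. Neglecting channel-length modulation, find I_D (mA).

I_D = 0.938 mA

V_GS = V_G = 1.58 V, so V_ov = 1.58 − 0.739 = 0.841 V.
k_n = μ_nC_ox · (W/L) = 6.3 mA/V².
Assume saturation: I_D = ½ k_n V_ov² = 0.5 × 6.3 × 0.841² = 2.23 mA, giving V_DS = V_DD − I_D R_D = 1.87 − 2.23 × 1.78 = -2.1 V.
But -2.1 V < V_ov = 0.841 V, so the device is actually in triode.
In triode I_D = k_n[V_ov V_DS − ½ V_DS²] and I_D = (V_DD − V_DS)/R_D. Equating: 5.61 V_DS² − 10.43 V_DS + 1.87 = 0, giving V_DS = 0.201 V (the root below V_ov).
I_D = (1.87 − 0.201) / 1.78 = 0.938 mA.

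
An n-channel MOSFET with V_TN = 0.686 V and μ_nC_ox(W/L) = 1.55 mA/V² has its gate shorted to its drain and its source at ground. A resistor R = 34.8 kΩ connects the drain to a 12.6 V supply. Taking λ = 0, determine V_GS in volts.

With gate tied to drain, V_GS = V_DS ≥ V_GS − V_TN, so the device is in saturation.
KCL at the drain: ½ k_n (V_GS − V_TN)² = (V_DD − V_GS)/R.
Let x = V_GS − 0.686. Then 27 x² + x − 11.91 = 0, giving x = 0.646 V (positive root), so V_GS = 1.33 V.
I_D = (V_DD − V_GS)/R = (12.6 − 1.33) / 34.8 = 0.324 mA.

V_GS = 1.33 V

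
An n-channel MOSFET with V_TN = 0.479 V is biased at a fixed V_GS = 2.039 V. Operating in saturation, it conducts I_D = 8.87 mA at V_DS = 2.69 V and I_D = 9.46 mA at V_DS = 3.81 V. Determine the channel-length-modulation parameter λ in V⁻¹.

λ = 0.0707 V⁻¹

With V_GS fixed, I_D ∝ (1 + λ V_DS) in saturation, so I_D2/I_D1 = (1 + λ V_DS2)/(1 + λ V_DS1).
9.46/8.87 = 1.067 = (1 + 3.81 λ)/(1 + 2.69 λ).
Solving: λ (I_D1 V_DS2 − I_D2 V_DS1) = I_D2 − I_D1, so λ = (9.46 − 8.87) / (8.87 × 3.81 − 9.46 × 2.69) = 0.59 / 8.35 = 0.0707 V⁻¹.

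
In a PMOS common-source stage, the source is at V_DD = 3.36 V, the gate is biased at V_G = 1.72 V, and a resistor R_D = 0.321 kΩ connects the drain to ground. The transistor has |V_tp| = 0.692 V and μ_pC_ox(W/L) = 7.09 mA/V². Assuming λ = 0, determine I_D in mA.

V_SG = V_DD − V_G = 3.36 − 1.72 = 1.64 V, so V_ov = 1.64 − 0.692 = 0.948 V.
Assume saturation: I_D = ½ k_p V_ov² = 0.5 × 7.09 × 0.948² = 3.19 mA, giving V_SD = V_DD − I_D R_D = 3.36 − 3.19 × 0.321 = 2.34 V.
V_SD = 2.34 V ≥ V_ov = 0.948 V, confirming saturation.

I_D = 3.19 mA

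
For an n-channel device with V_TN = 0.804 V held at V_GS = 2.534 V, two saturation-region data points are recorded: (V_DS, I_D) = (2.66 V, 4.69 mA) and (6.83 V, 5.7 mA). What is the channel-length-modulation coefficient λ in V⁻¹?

With V_GS fixed, I_D ∝ (1 + λ V_DS) in saturation, so I_D2/I_D1 = (1 + λ V_DS2)/(1 + λ V_DS1).
5.7/4.69 = 1.215 = (1 + 6.83 λ)/(1 + 2.66 λ).
Solving: λ (I_D1 V_DS2 − I_D2 V_DS1) = I_D2 − I_D1, so λ = (5.7 − 4.69) / (4.69 × 6.83 − 5.7 × 2.66) = 1.01 / 16.9 = 0.0599 V⁻¹.

λ = 0.0599 V⁻¹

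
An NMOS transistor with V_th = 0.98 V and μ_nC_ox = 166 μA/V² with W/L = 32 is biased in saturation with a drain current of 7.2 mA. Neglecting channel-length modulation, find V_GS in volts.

V_GS = 2.63 V

k_n = μ_nC_ox · (W/L) = 5.312 mA/V².
In saturation I_D = ½ k_n (V_GS − V_th)², so V_GS − V_th = √(2 I_D / k_n) = √(2 × 7.2 / 5.312) = 1.65 V.
V_GS = 0.98 + 1.65 = 2.63 V.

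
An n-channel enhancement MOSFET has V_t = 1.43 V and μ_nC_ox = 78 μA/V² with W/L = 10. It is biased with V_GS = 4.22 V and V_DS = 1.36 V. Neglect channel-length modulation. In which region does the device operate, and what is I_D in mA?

Triode; I_D = 2.24 mA

k_n = μ_nC_ox · (W/L) = 0.78 mA/V².
V_ov = V_GS − V_t = 4.22 − 1.43 = 2.79 V.
Since V_DS = 1.36 V < V_ov = 2.79 V, the device is in the triode region.
I_D = k_n [V_ov · V_DS − ½ V_DS²] = 0.78 × [2.79 × 1.36 − 0.5 × 1.36²] = 2.24 mA.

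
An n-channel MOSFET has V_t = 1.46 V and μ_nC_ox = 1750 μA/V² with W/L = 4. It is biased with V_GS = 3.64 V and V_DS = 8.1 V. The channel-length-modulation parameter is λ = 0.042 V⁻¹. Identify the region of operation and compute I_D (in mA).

Saturation; I_D = 22.3 mA

k_n = μ_nC_ox · (W/L) = 7 mA/V².
V_ov = V_GS − V_t = 3.64 − 1.46 = 2.18 V.
Since V_DS = 8.1 V ≥ V_ov = 2.18 V, the device is in saturation.
I_D = ½ k_n V_ov² (1 + λ V_DS) = 0.5 × 7 × 2.18² × (1 + 0.042 × 8.1) = 22.3 mA.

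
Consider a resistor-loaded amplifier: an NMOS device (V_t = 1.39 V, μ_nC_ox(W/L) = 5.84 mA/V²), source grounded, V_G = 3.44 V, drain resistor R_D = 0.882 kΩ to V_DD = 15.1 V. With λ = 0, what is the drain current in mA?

I_D = 12.3 mA

V_GS = V_G = 3.44 V, so V_ov = 3.44 − 1.39 = 2.05 V.
Assume saturation: I_D = ½ k_n V_ov² = 0.5 × 5.84 × 2.05² = 12.3 mA, giving V_DS = V_DD − I_D R_D = 15.1 − 12.3 × 0.882 = 4.28 V.
V_DS = 4.28 V ≥ V_ov = 2.05 V, confirming saturation.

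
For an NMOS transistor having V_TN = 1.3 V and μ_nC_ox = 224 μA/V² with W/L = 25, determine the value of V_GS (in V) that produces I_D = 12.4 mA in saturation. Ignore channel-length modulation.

V_GS = 3.40 V

k_n = μ_nC_ox · (W/L) = 5.6 mA/V².
In saturation I_D = ½ k_n (V_GS − V_TN)², so V_GS − V_TN = √(2 I_D / k_n) = √(2 × 12.4 / 5.6) = 2.1 V.
V_GS = 1.3 + 2.1 = 3.4 V.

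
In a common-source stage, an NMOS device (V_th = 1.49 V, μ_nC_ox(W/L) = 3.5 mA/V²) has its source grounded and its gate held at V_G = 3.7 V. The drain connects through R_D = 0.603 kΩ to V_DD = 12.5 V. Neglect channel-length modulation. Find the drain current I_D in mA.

I_D = 8.55 mA

V_GS = V_G = 3.7 V, so V_ov = 3.7 − 1.49 = 2.21 V.
Assume saturation: I_D = ½ k_n V_ov² = 0.5 × 3.5 × 2.21² = 8.55 mA, giving V_DS = V_DD − I_D R_D = 12.5 − 8.55 × 0.603 = 7.35 V.
V_DS = 7.35 V ≥ V_ov = 2.21 V, confirming saturation.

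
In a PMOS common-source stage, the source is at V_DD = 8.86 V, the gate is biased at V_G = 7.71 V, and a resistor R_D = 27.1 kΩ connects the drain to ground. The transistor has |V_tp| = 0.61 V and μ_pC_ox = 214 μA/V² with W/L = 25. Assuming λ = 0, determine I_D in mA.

V_SG = V_DD − V_G = 8.86 − 7.71 = 1.15 V, so V_ov = 1.15 − 0.61 = 0.54 V.
k_p = μ_pC_ox · (W/L) = 5.35 mA/V².
Assume saturation: I_D = ½ k_p V_ov² = 0.5 × 5.35 × 0.54² = 0.78 mA, giving V_SD = V_DD − I_D R_D = 8.86 − 0.78 × 27.1 = -12.3 V.
But -12.3 V < V_ov = 0.54 V, so the device is actually in triode.
In triode I_D = k_p[V_ov V_SD − ½ V_SD²] and I_D = (V_DD − V_SD)/R_D. Equating: 72.5 V_SD² − 79.29 V_SD + 8.86 = 0, giving V_SD = 0.126 V (the root below V_ov).
I_D = (8.86 − 0.126) / 27.1 = 0.322 mA.

I_D = 0.322 mA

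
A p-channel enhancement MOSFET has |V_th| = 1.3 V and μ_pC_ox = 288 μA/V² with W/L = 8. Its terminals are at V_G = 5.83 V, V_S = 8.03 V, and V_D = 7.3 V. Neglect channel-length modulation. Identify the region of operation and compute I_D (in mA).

V_SG = V_S − V_G = 8.03 − 5.83 = 2.2 V; V_SD = V_S − V_D = 8.03 − 7.3 = 0.73 V.
k_p = μ_pC_ox · (W/L) = 2.304 mA/V².
V_ov = V_SG − |V_th| = 2.2 − 1.3 = 0.9 V.
Since V_SD = 0.73 V < V_ov = 0.9 V, the device is in the triode region.
I_D = k_p [V_ov · V_SD − ½ V_SD²] = 2.304 × [0.9 × 0.73 − 0.5 × 0.73²] = 0.9 mA.

Triode; I_D = 0.900 mA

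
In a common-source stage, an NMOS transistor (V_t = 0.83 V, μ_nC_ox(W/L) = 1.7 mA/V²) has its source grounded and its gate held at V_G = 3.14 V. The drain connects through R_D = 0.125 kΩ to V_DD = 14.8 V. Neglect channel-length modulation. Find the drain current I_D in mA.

V_GS = V_G = 3.14 V, so V_ov = 3.14 − 0.83 = 2.31 V.
Assume saturation: I_D = ½ k_n V_ov² = 0.5 × 1.7 × 2.31² = 4.54 mA, giving V_DS = V_DD − I_D R_D = 14.8 − 4.54 × 0.125 = 14.2 V.
V_DS = 14.2 V ≥ V_ov = 2.31 V, confirming saturation.

I_D = 4.54 mA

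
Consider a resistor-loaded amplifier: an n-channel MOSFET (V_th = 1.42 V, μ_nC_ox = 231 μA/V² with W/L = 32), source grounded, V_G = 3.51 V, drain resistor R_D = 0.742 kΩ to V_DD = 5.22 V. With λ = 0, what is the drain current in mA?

I_D = 6.41 mA

V_GS = V_G = 3.51 V, so V_ov = 3.51 − 1.42 = 2.09 V.
k_n = μ_nC_ox · (W/L) = 7.392 mA/V².
Assume saturation: I_D = ½ k_n V_ov² = 0.5 × 7.392 × 2.09² = 16.1 mA, giving V_DS = V_DD − I_D R_D = 5.22 − 16.1 × 0.742 = -6.76 V.
But -6.76 V < V_ov = 2.09 V, so the device is actually in triode.
In triode I_D = k_n[V_ov V_DS − ½ V_DS²] and I_D = (V_DD − V_DS)/R_D. Equating: 2.74 V_DS² − 12.46 V_DS + 5.22 = 0, giving V_DS = 0.467 V (the root below V_ov).
I_D = (5.22 − 0.467) / 0.742 = 6.41 mA.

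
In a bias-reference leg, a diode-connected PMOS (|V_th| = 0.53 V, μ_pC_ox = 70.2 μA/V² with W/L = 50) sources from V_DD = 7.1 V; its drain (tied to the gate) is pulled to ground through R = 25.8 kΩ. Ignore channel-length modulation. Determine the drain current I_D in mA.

I_D = 0.240 mA

With gate tied to drain, V_SG = V_SD ≥ V_SG − |V_th|, so the device is in saturation.
k_p = μ_pC_ox · (W/L) = 3.51 mA/V².
KCL at the drain: ½ k_p (V_SG − |V_th|)² = (V_DD − V_SG)/R.
Let x = V_SG − 0.53. Then 45.3 x² + x − 6.57 = 0, giving x = 0.37 V (positive root), so V_SG = 0.9 V.
I_D = (V_DD − V_SG)/R = (7.1 − 0.9) / 25.8 = 0.24 mA.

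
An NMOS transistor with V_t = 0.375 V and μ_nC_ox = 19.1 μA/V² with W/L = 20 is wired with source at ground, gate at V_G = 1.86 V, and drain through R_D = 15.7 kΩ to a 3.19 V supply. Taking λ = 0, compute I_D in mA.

I_D = 0.180 mA

V_GS = V_G = 1.86 V, so V_ov = 1.86 − 0.375 = 1.49 V.
k_n = μ_nC_ox · (W/L) = 0.382 mA/V².
Assume saturation: I_D = ½ k_n V_ov² = 0.5 × 0.382 × 1.49² = 0.421 mA, giving V_DS = V_DD − I_D R_D = 3.19 − 0.421 × 15.7 = -3.42 V.
But -3.42 V < V_ov = 1.49 V, so the device is actually in triode.
In triode I_D = k_n[V_ov V_DS − ½ V_DS²] and I_D = (V_DD − V_DS)/R_D. Equating: 3 V_DS² − 9.906 V_DS + 3.19 = 0, giving V_DS = 0.362 V (the root below V_ov).
I_D = (3.19 − 0.362) / 15.7 = 0.18 mA.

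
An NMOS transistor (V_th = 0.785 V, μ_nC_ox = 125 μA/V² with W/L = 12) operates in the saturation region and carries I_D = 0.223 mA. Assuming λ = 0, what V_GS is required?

V_GS = 1.33 V

k_n = μ_nC_ox · (W/L) = 1.5 mA/V².
In saturation I_D = ½ k_n (V_GS − V_th)², so V_GS − V_th = √(2 I_D / k_n) = √(2 × 0.223 / 1.5) = 0.545 V.
V_GS = 0.785 + 0.545 = 1.33 V.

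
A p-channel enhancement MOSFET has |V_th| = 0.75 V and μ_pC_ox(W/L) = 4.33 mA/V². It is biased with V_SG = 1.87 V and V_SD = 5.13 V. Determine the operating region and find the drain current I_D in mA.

V_ov = V_SG − |V_th| = 1.87 − 0.75 = 1.12 V.
Since V_SD = 5.13 V ≥ V_ov = 1.12 V, the device is in saturation.
I_D = ½ k_p V_ov² = 0.5 × 4.33 × 1.12² = 2.72 mA.

Saturation; I_D = 2.72 mA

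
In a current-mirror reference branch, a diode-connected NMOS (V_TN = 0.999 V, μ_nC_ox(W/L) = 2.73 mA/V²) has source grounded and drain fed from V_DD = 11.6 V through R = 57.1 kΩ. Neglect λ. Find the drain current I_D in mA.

With gate tied to drain, V_GS = V_DS ≥ V_GS − V_TN, so the device is in saturation.
KCL at the drain: ½ k_n (V_GS − V_TN)² = (V_DD − V_GS)/R.
Let x = V_GS − 0.999. Then 77.9 x² + x − 10.6 = 0, giving x = 0.362 V (positive root), so V_GS = 1.36 V.
I_D = (V_DD − V_GS)/R = (11.6 − 1.36) / 57.1 = 0.179 mA.

I_D = 0.179 mA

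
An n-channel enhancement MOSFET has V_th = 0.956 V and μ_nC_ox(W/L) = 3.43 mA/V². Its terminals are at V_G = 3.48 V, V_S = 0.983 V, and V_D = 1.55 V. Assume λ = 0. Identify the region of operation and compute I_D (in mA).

Triode; I_D = 2.45 mA

V_GS = V_G − V_S = 3.48 − 0.983 = 2.5 V; V_DS = V_D − V_S = 1.55 − 0.983 = 0.567 V.
V_ov = V_GS − V_th = 2.5 − 0.956 = 1.54 V.
Since V_DS = 0.567 V < V_ov = 1.54 V, the device is in the triode region.
I_D = k_n [V_ov · V_DS − ½ V_DS²] = 3.43 × [1.54 × 0.567 − 0.5 × 0.567²] = 2.45 mA.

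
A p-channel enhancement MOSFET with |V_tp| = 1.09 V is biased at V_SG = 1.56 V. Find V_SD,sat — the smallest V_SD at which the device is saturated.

The boundary between triode and saturation is V_SD = V_SG − |V_tp| = V_ov.
V_ov = 1.56 − 1.09 = 0.47 V.

V_SD,sat = 0.470 V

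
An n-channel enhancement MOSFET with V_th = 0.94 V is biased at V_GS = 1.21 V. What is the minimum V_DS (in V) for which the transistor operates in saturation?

V_DS,sat = 0.270 V

The boundary between triode and saturation is V_DS = V_GS − V_th = V_ov.
V_ov = 1.21 − 0.94 = 0.27 V.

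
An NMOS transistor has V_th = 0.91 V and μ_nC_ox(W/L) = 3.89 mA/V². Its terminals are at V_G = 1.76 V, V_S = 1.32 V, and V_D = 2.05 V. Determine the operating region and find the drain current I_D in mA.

Cutoff; I_D = 0 mA

V_GS = V_G − V_S = 1.76 − 1.32 = 0.44 V; V_DS = V_D − V_S = 2.05 − 1.32 = 0.73 V.
V_GS = 0.44 V < V_th = 0.91 V, so the transistor is in cutoff.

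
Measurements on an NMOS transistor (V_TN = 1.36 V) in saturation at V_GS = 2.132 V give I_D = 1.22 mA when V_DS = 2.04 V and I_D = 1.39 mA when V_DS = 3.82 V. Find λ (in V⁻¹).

With V_GS fixed, I_D ∝ (1 + λ V_DS) in saturation, so I_D2/I_D1 = (1 + λ V_DS2)/(1 + λ V_DS1).
1.39/1.22 = 1.139 = (1 + 3.82 λ)/(1 + 2.04 λ).
Solving: λ (I_D1 V_DS2 − I_D2 V_DS1) = I_D2 − I_D1, so λ = (1.39 − 1.22) / (1.22 × 3.82 − 1.39 × 2.04) = 0.17 / 1.82 = 0.0932 V⁻¹.

λ = 0.0932 V⁻¹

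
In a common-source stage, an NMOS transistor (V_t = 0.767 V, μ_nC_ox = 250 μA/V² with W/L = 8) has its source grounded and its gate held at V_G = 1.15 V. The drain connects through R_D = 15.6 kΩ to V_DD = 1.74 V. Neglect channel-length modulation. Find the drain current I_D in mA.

V_GS = V_G = 1.15 V, so V_ov = 1.15 − 0.767 = 0.383 V.
k_n = μ_nC_ox · (W/L) = 2 mA/V².
Assume saturation: I_D = ½ k_n V_ov² = 0.5 × 2 × 0.383² = 0.147 mA, giving V_DS = V_DD − I_D R_D = 1.74 − 0.147 × 15.6 = -0.548 V.
But -0.548 V < V_ov = 0.383 V, so the device is actually in triode.
In triode I_D = k_n[V_ov V_DS − ½ V_DS²] and I_D = (V_DD − V_DS)/R_D. Equating: 15.6 V_DS² − 12.95 V_DS + 1.74 = 0, giving V_DS = 0.169 V (the root below V_ov).
I_D = (1.74 − 0.169) / 15.6 = 0.101 mA.

I_D = 0.101 mA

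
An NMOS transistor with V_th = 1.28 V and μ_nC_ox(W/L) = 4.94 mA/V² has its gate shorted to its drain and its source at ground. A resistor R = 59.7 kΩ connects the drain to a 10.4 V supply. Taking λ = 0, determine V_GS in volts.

With gate tied to drain, V_GS = V_DS ≥ V_GS − V_th, so the device is in saturation.
KCL at the drain: ½ k_n (V_GS − V_th)² = (V_DD − V_GS)/R.
Let x = V_GS − 1.28. Then 147 x² + x − 9.12 = 0, giving x = 0.245 V (positive root), so V_GS = 1.53 V.
I_D = (V_DD − V_GS)/R = (10.4 − 1.53) / 59.7 = 0.149 mA.

V_GS = 1.53 V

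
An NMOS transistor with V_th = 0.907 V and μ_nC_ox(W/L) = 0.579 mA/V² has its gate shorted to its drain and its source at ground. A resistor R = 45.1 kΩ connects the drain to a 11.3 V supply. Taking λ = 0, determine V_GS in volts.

With gate tied to drain, V_GS = V_DS ≥ V_GS − V_th, so the device is in saturation.
KCL at the drain: ½ k_n (V_GS − V_th)² = (V_DD − V_GS)/R.
Let x = V_GS − 0.907. Then 13.1 x² + x − 10.39 = 0, giving x = 0.855 V (positive root), so V_GS = 1.76 V.
I_D = (V_DD − V_GS)/R = (11.3 − 1.76) / 45.1 = 0.211 mA.

V_GS = 1.76 V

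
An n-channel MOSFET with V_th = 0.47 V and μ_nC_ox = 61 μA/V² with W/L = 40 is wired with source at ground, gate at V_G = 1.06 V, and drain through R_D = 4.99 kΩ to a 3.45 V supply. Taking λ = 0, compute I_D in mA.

V_GS = V_G = 1.06 V, so V_ov = 1.06 − 0.47 = 0.59 V.
k_n = μ_nC_ox · (W/L) = 2.44 mA/V².
Assume saturation: I_D = ½ k_n V_ov² = 0.5 × 2.44 × 0.59² = 0.425 mA, giving V_DS = V_DD − I_D R_D = 3.45 − 0.425 × 4.99 = 1.33 V.
V_DS = 1.33 V ≥ V_ov = 0.59 V, confirming saturation.

I_D = 0.425 mA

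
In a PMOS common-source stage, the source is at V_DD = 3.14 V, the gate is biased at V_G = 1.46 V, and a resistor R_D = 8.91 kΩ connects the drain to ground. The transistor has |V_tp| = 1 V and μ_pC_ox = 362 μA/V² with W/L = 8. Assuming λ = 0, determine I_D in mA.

I_D = 0.330 mA

V_SG = V_DD − V_G = 3.14 − 1.46 = 1.68 V, so V_ov = 1.68 − 1 = 0.68 V.
k_p = μ_pC_ox · (W/L) = 2.896 mA/V².
Assume saturation: I_D = ½ k_p V_ov² = 0.5 × 2.896 × 0.68² = 0.67 mA, giving V_SD = V_DD − I_D R_D = 3.14 − 0.67 × 8.91 = -2.83 V.
But -2.83 V < V_ov = 0.68 V, so the device is actually in triode.
In triode I_D = k_p[V_ov V_SD − ½ V_SD²] and I_D = (V_DD − V_SD)/R_D. Equating: 12.9 V_SD² − 18.55 V_SD + 3.14 = 0, giving V_SD = 0.196 V (the root below V_ov).
I_D = (3.14 − 0.196) / 8.91 = 0.33 mA.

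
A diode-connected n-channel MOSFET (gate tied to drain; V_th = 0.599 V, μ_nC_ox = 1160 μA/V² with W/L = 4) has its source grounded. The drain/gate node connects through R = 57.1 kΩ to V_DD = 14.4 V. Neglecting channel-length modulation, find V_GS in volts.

With gate tied to drain, V_GS = V_DS ≥ V_GS − V_th, so the device is in saturation.
k_n = μ_nC_ox · (W/L) = 4.64 mA/V².
KCL at the drain: ½ k_n (V_GS − V_th)² = (V_DD − V_GS)/R.
Let x = V_GS − 0.599. Then 132 x² + x − 13.8 = 0, giving x = 0.319 V (positive root), so V_GS = 0.918 V.
I_D = (V_DD − V_GS)/R = (14.4 − 0.918) / 57.1 = 0.236 mA.

V_GS = 0.918 V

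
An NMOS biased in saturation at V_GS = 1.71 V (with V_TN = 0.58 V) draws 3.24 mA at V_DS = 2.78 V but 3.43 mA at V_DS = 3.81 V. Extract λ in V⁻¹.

λ = 0.0676 V⁻¹

With V_GS fixed, I_D ∝ (1 + λ V_DS) in saturation, so I_D2/I_D1 = (1 + λ V_DS2)/(1 + λ V_DS1).
3.43/3.24 = 1.059 = (1 + 3.81 λ)/(1 + 2.78 λ).
Solving: λ (I_D1 V_DS2 − I_D2 V_DS1) = I_D2 − I_D1, so λ = (3.43 − 3.24) / (3.24 × 3.81 − 3.43 × 2.78) = 0.19 / 2.81 = 0.0676 V⁻¹.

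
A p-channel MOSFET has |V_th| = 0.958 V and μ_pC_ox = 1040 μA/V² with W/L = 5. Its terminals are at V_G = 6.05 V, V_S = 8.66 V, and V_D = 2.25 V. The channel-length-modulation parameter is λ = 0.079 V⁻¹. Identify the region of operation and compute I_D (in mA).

V_SG = V_S − V_G = 8.66 − 6.05 = 2.61 V; V_SD = V_S − V_D = 8.66 − 2.25 = 6.41 V.
k_p = μ_pC_ox · (W/L) = 5.2 mA/V².
V_ov = V_SG − |V_th| = 2.61 − 0.958 = 1.65 V.
Since V_SD = 6.41 V ≥ V_ov = 1.65 V, the device is in saturation.
I_D = ½ k_p V_ov² (1 + λ V_SD) = 0.5 × 5.2 × 1.65² × (1 + 0.079 × 6.41) = 10.7 mA.

Saturation; I_D = 10.7 mA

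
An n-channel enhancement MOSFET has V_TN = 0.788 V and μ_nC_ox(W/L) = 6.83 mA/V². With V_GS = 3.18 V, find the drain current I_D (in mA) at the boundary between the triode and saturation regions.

At the boundary V_DS = V_ov = V_GS − V_TN = 3.18 − 0.788 = 2.39 V.
I_D = ½ k_n V_ov² = 0.5 × 6.83 × 2.39² = 19.5 mA.

I_D = 19.5 mA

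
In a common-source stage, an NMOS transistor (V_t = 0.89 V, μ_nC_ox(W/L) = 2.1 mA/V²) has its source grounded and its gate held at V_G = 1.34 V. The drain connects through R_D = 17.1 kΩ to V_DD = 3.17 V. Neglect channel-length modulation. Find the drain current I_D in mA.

V_GS = V_G = 1.34 V, so V_ov = 1.34 − 0.89 = 0.45 V.
Assume saturation: I_D = ½ k_n V_ov² = 0.5 × 2.1 × 0.45² = 0.213 mA, giving V_DS = V_DD − I_D R_D = 3.17 − 0.213 × 17.1 = -0.466 V.
But -0.466 V < V_ov = 0.45 V, so the device is actually in triode.
In triode I_D = k_n[V_ov V_DS − ½ V_DS²] and I_D = (V_DD − V_DS)/R_D. Equating: 18 V_DS² − 17.16 V_DS + 3.17 = 0, giving V_DS = 0.25 V (the root below V_ov).
I_D = (3.17 − 0.25) / 17.1 = 0.171 mA.

I_D = 0.171 mA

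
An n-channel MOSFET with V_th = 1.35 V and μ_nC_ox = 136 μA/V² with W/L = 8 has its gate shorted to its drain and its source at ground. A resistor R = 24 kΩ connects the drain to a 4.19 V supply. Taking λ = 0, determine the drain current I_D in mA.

I_D = 0.100 mA

With gate tied to drain, V_GS = V_DS ≥ V_GS − V_th, so the device is in saturation.
k_n = μ_nC_ox · (W/L) = 1.088 mA/V².
KCL at the drain: ½ k_n (V_GS − V_th)² = (V_DD − V_GS)/R.
Let x = V_GS − 1.35. Then 13.1 x² + x − 2.84 = 0, giving x = 0.43 V (positive root), so V_GS = 1.78 V.
I_D = (V_DD − V_GS)/R = (4.19 − 1.78) / 24 = 0.1 mA.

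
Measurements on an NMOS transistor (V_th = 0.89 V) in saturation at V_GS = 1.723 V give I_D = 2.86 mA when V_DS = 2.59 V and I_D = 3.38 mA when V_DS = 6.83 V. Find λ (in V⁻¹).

With V_GS fixed, I_D ∝ (1 + λ V_DS) in saturation, so I_D2/I_D1 = (1 + λ V_DS2)/(1 + λ V_DS1).
3.38/2.86 = 1.182 = (1 + 6.83 λ)/(1 + 2.59 λ).
Solving: λ (I_D1 V_DS2 − I_D2 V_DS1) = I_D2 − I_D1, so λ = (3.38 − 2.86) / (2.86 × 6.83 − 3.38 × 2.59) = 0.52 / 10.8 = 0.0482 V⁻¹.

λ = 0.0482 V⁻¹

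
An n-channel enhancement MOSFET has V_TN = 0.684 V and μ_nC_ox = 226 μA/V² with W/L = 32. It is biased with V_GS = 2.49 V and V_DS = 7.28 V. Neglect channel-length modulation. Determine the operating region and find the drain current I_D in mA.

Saturation; I_D = 11.8 mA

k_n = μ_nC_ox · (W/L) = 7.232 mA/V².
V_ov = V_GS − V_TN = 2.49 − 0.684 = 1.81 V.
Since V_DS = 7.28 V ≥ V_ov = 1.81 V, the device is in saturation.
I_D = ½ k_n V_ov² = 0.5 × 7.232 × 1.81² = 11.8 mA.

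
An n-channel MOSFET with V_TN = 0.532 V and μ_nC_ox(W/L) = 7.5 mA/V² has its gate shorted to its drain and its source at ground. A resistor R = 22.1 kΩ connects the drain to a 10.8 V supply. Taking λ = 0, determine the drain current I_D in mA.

I_D = 0.449 mA

With gate tied to drain, V_GS = V_DS ≥ V_GS − V_TN, so the device is in saturation.
KCL at the drain: ½ k_n (V_GS − V_TN)² = (V_DD − V_GS)/R.
Let x = V_GS − 0.532. Then 82.9 x² + x − 10.27 = 0, giving x = 0.346 V (positive root), so V_GS = 0.878 V.
I_D = (V_DD − V_GS)/R = (10.8 − 0.878) / 22.1 = 0.449 mA.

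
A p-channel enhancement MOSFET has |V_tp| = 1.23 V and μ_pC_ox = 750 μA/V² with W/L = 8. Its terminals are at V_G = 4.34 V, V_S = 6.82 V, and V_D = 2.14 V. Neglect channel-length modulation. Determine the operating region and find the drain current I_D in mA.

V_SG = V_S − V_G = 6.82 − 4.34 = 2.48 V; V_SD = V_S − V_D = 6.82 − 2.14 = 4.68 V.
k_p = μ_pC_ox · (W/L) = 6 mA/V².
V_ov = V_SG − |V_tp| = 2.48 − 1.23 = 1.25 V.
Since V_SD = 4.68 V ≥ V_ov = 1.25 V, the device is in saturation.
I_D = ½ k_p V_ov² = 0.5 × 6 × 1.25² = 4.69 mA.

Saturation; I_D = 4.69 mA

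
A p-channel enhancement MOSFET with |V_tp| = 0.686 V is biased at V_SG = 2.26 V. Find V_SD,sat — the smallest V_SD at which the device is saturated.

V_SD,sat = 1.57 V

The boundary between triode and saturation is V_SD = V_SG − |V_tp| = V_ov.
V_ov = 2.26 − 0.686 = 1.57 V.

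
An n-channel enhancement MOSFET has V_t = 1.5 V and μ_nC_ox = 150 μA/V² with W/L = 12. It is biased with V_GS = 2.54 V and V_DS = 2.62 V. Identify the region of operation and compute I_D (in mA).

k_n = μ_nC_ox · (W/L) = 1.8 mA/V².
V_ov = V_GS − V_t = 2.54 − 1.5 = 1.04 V.
Since V_DS = 2.62 V ≥ V_ov = 1.04 V, the device is in saturation.
I_D = ½ k_n V_ov² = 0.5 × 1.8 × 1.04² = 0.973 mA.

Saturation; I_D = 0.973 mA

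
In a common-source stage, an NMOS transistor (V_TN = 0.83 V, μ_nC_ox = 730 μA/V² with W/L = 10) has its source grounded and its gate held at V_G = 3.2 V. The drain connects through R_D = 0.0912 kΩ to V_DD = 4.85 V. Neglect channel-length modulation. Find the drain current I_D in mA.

V_GS = V_G = 3.2 V, so V_ov = 3.2 − 0.83 = 2.37 V.
k_n = μ_nC_ox · (W/L) = 7.3 mA/V².
Assume saturation: I_D = ½ k_n V_ov² = 0.5 × 7.3 × 2.37² = 20.5 mA, giving V_DS = V_DD − I_D R_D = 4.85 − 20.5 × 0.0912 = 2.98 V.
V_DS = 2.98 V ≥ V_ov = 2.37 V, confirming saturation.

I_D = 20.5 mA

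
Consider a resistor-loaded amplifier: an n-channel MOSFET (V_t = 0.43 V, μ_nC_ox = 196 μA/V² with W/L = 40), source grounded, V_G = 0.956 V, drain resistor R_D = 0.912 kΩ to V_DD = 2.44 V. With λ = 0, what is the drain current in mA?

I_D = 1.08 mA

V_GS = V_G = 0.956 V, so V_ov = 0.956 − 0.43 = 0.526 V.
k_n = μ_nC_ox · (W/L) = 7.84 mA/V².
Assume saturation: I_D = ½ k_n V_ov² = 0.5 × 7.84 × 0.526² = 1.08 mA, giving V_DS = V_DD − I_D R_D = 2.44 − 1.08 × 0.912 = 1.45 V.
V_DS = 1.45 V ≥ V_ov = 0.526 V, confirming saturation.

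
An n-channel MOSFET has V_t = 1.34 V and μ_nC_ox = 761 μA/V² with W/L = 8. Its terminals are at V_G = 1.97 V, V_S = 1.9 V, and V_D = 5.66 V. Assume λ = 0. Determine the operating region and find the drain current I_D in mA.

Cutoff; I_D = 0 mA

V_GS = V_G − V_S = 1.97 − 1.9 = 0.07 V; V_DS = V_D − V_S = 5.66 − 1.9 = 3.76 V.
V_GS = 0.07 V < V_t = 1.34 V, so the transistor is in cutoff.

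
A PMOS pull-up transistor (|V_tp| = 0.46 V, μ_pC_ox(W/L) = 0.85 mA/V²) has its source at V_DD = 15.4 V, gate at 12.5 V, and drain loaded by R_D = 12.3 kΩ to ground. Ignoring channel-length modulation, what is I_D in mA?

V_SG = V_DD − V_G = 15.4 − 12.5 = 2.9 V, so V_ov = 2.9 − 0.46 = 2.44 V.
Assume saturation: I_D = ½ k_p V_ov² = 0.5 × 0.85 × 2.44² = 2.53 mA, giving V_SD = V_DD − I_D R_D = 15.4 − 2.53 × 12.3 = -15.7 V.
But -15.7 V < V_ov = 2.44 V, so the device is actually in triode.
In triode I_D = k_p[V_ov V_SD − ½ V_SD²] and I_D = (V_DD − V_SD)/R_D. Equating: 5.23 V_SD² − 26.51 V_SD + 15.4 = 0, giving V_SD = 0.669 V (the root below V_ov).
I_D = (15.4 − 0.669) / 12.3 = 1.2 mA.

I_D = 1.20 mA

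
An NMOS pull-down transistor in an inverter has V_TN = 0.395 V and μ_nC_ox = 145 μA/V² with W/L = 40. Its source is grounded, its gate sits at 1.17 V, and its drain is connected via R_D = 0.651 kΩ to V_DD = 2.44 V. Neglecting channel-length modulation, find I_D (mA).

I_D = 1.74 mA

V_GS = V_G = 1.17 V, so V_ov = 1.17 − 0.395 = 0.775 V.
k_n = μ_nC_ox · (W/L) = 5.8 mA/V².
Assume saturation: I_D = ½ k_n V_ov² = 0.5 × 5.8 × 0.775² = 1.74 mA, giving V_DS = V_DD − I_D R_D = 2.44 − 1.74 × 0.651 = 1.31 V.
V_DS = 1.31 V ≥ V_ov = 0.775 V, confirming saturation.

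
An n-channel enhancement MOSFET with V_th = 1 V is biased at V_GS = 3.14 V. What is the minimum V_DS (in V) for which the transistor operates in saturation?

V_DS,sat = 2.14 V

The boundary between triode and saturation is V_DS = V_GS − V_th = V_ov.
V_ov = 3.14 − 1 = 2.14 V.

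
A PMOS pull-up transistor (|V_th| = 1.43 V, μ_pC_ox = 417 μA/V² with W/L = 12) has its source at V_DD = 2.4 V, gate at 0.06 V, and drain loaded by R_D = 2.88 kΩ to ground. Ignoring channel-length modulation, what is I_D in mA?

V_SG = V_DD − V_G = 2.4 − 0.06 = 2.34 V, so V_ov = 2.34 − 1.43 = 0.91 V.
k_p = μ_pC_ox · (W/L) = 5.004 mA/V².
Assume saturation: I_D = ½ k_p V_ov² = 0.5 × 5.004 × 0.91² = 2.07 mA, giving V_SD = V_DD − I_D R_D = 2.4 − 2.07 × 2.88 = -3.57 V.
But -3.57 V < V_ov = 0.91 V, so the device is actually in triode.
In triode I_D = k_p[V_ov V_SD − ½ V_SD²] and I_D = (V_DD − V_SD)/R_D. Equating: 7.21 V_SD² − 14.11 V_SD + 2.4 = 0, giving V_SD = 0.188 V (the root below V_ov).
I_D = (2.4 − 0.188) / 2.88 = 0.768 mA.

I_D = 0.768 mA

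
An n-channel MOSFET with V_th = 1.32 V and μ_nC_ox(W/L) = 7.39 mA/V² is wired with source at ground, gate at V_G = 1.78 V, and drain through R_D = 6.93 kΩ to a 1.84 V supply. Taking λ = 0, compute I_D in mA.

I_D = 0.254 mA

V_GS = V_G = 1.78 V, so V_ov = 1.78 − 1.32 = 0.46 V.
Assume saturation: I_D = ½ k_n V_ov² = 0.5 × 7.39 × 0.46² = 0.782 mA, giving V_DS = V_DD − I_D R_D = 1.84 − 0.782 × 6.93 = -3.58 V.
But -3.58 V < V_ov = 0.46 V, so the device is actually in triode.
In triode I_D = k_n[V_ov V_DS − ½ V_DS²] and I_D = (V_DD − V_DS)/R_D. Equating: 25.6 V_DS² − 24.56 V_DS + 1.84 = 0, giving V_DS = 0.0819 V (the root below V_ov).
I_D = (1.84 − 0.0819) / 6.93 = 0.254 mA.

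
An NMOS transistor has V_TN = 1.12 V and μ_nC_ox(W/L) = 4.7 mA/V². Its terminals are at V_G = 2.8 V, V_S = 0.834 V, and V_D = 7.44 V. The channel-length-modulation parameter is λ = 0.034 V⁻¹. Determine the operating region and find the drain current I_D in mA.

V_GS = V_G − V_S = 2.8 − 0.834 = 1.97 V; V_DS = V_D − V_S = 7.44 − 0.834 = 6.61 V.
V_ov = V_GS − V_TN = 1.97 − 1.12 = 0.846 V.
Since V_DS = 6.61 V ≥ V_ov = 0.846 V, the device is in saturation.
I_D = ½ k_n V_ov² (1 + λ V_DS) = 0.5 × 4.7 × 0.846² × (1 + 0.034 × 6.61) = 2.06 mA.

Saturation; I_D = 2.06 mA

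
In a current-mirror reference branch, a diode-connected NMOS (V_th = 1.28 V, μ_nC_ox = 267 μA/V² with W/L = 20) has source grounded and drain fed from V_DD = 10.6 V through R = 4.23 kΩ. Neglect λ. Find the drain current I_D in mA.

I_D = 2.00 mA

With gate tied to drain, V_GS = V_DS ≥ V_GS − V_th, so the device is in saturation.
k_n = μ_nC_ox · (W/L) = 5.34 mA/V².
KCL at the drain: ½ k_n (V_GS − V_th)² = (V_DD − V_GS)/R.
Let x = V_GS − 1.28. Then 11.3 x² + x − 9.32 = 0, giving x = 0.865 V (positive root), so V_GS = 2.15 V.
I_D = (V_DD − V_GS)/R = (10.6 − 2.15) / 4.23 = 2 mA.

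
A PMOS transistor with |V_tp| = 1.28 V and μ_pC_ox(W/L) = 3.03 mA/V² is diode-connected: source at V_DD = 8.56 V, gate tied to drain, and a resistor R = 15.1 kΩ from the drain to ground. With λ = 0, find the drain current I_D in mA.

I_D = 0.446 mA

With gate tied to drain, V_SG = V_SD ≥ V_SG − |V_tp|, so the device is in saturation.
KCL at the drain: ½ k_p (V_SG − |V_tp|)² = (V_DD − V_SG)/R.
Let x = V_SG − 1.28. Then 22.9 x² + x − 7.28 = 0, giving x = 0.543 V (positive root), so V_SG = 1.82 V.
I_D = (V_DD − V_SG)/R = (8.56 − 1.82) / 15.1 = 0.446 mA.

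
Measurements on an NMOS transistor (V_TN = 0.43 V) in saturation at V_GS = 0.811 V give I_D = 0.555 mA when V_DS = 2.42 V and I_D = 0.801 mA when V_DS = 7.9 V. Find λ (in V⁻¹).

With V_GS fixed, I_D ∝ (1 + λ V_DS) in saturation, so I_D2/I_D1 = (1 + λ V_DS2)/(1 + λ V_DS1).
0.801/0.555 = 1.443 = (1 + 7.9 λ)/(1 + 2.42 λ).
Solving: λ (I_D1 V_DS2 − I_D2 V_DS1) = I_D2 − I_D1, so λ = (0.801 − 0.555) / (0.555 × 7.9 − 0.801 × 2.42) = 0.246 / 2.45 = 0.101 V⁻¹.

λ = 0.101 V⁻¹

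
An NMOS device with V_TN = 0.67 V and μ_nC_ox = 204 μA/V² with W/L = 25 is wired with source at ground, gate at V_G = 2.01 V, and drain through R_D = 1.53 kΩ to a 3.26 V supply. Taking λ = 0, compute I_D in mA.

I_D = 1.92 mA

V_GS = V_G = 2.01 V, so V_ov = 2.01 − 0.67 = 1.34 V.
k_n = μ_nC_ox · (W/L) = 5.1 mA/V².
Assume saturation: I_D = ½ k_n V_ov² = 0.5 × 5.1 × 1.34² = 4.58 mA, giving V_DS = V_DD − I_D R_D = 3.26 − 4.58 × 1.53 = -3.75 V.
But -3.75 V < V_ov = 1.34 V, so the device is actually in triode.
In triode I_D = k_n[V_ov V_DS − ½ V_DS²] and I_D = (V_DD − V_DS)/R_D. Equating: 3.9 V_DS² − 11.46 V_DS + 3.26 = 0, giving V_DS = 0.319 V (the root below V_ov).
I_D = (3.26 − 0.319) / 1.53 = 1.92 mA.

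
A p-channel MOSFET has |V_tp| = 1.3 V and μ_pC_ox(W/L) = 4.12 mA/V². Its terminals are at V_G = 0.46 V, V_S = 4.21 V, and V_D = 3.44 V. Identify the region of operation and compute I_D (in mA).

V_SG = V_S − V_G = 4.21 − 0.46 = 3.75 V; V_SD = V_S − V_D = 4.21 − 3.44 = 0.77 V.
V_ov = V_SG − |V_tp| = 3.75 − 1.3 = 2.45 V.
Since V_SD = 0.77 V < V_ov = 2.45 V, the device is in the triode region.
I_D = k_p [V_ov · V_SD − ½ V_SD²] = 4.12 × [2.45 × 0.77 − 0.5 × 0.77²] = 6.55 mA.

Triode; I_D = 6.55 mA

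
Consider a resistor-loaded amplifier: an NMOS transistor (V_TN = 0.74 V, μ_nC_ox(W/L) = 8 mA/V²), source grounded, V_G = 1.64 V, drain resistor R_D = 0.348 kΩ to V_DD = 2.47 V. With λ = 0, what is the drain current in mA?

V_GS = V_G = 1.64 V, so V_ov = 1.64 − 0.74 = 0.9 V.
Assume saturation: I_D = ½ k_n V_ov² = 0.5 × 8 × 0.9² = 3.24 mA, giving V_DS = V_DD − I_D R_D = 2.47 − 3.24 × 0.348 = 1.34 V.
V_DS = 1.34 V ≥ V_ov = 0.9 V, confirming saturation.

I_D = 3.24 mA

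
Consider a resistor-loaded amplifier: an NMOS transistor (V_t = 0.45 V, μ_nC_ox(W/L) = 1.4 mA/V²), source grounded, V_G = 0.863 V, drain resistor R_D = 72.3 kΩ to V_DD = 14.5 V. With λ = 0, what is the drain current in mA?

V_GS = V_G = 0.863 V, so V_ov = 0.863 − 0.45 = 0.413 V.
Assume saturation: I_D = ½ k_n V_ov² = 0.5 × 1.4 × 0.413² = 0.119 mA, giving V_DS = V_DD − I_D R_D = 14.5 − 0.119 × 72.3 = 5.87 V.
V_DS = 5.87 V ≥ V_ov = 0.413 V, confirming saturation.

I_D = 0.119 mA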